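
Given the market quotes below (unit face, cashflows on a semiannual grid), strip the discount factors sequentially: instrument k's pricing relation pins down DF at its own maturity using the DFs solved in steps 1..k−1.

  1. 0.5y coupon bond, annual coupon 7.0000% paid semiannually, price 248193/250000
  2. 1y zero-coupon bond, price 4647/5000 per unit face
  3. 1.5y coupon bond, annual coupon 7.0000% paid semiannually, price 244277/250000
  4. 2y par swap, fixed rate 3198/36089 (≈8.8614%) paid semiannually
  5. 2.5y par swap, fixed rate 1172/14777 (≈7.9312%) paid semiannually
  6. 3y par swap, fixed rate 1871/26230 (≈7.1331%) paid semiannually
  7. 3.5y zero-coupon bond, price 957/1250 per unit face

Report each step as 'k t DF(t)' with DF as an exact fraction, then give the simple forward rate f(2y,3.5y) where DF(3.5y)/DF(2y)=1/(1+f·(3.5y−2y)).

step 1 [0.5y] bond c/2=7/200: DF=(248193/250000 − 7/200·(0))/(1+7/200) = 1199/1250 ≈ 0.959200
step 2 [1y] zero: DF = P = 4647/5000 ≈ 0.929400
step 3 [1.5y] bond c/2=7/200: DF=(244277/250000 − 7/200·(0.959200+0.929400))/(1+7/200) = 4401/5000 ≈ 0.880200
step 4 [2y] swap r/2=1599/36089: DF=(1 − 1599/36089·(0.959200+0.929400+0.880200))/(1+1599/36089) = 8401/10000 ≈ 0.840100
step 5 [2.5y] swap r/2=586/14777: DF=(1 − 586/14777·(0.959200+0.929400+0.880200+0.840100))/(1+586/14777) = 4121/5000 ≈ 0.824200
step 6 [3y] swap r/2=1871/52460: DF=(1 − 1871/52460·(0.959200+0.929400+0.880200+0.840100+0.824200))/(1+1871/52460) = 8129/10000 ≈ 0.812900
step 7 [3.5y] zero: DF = P = 957/1250 ≈ 0.765600

1 1/2 1199/1250
2 1 4647/5000
3 3/2 4401/5000
4 2 8401/10000
5 5/2 4121/5000
6 3 8129/10000
7 7/2 957/1250
f(2y,3.5y) = ((8401/10000)/(957/1250) − 1)/(3/2) = 745/11484 ≈ 6.4873%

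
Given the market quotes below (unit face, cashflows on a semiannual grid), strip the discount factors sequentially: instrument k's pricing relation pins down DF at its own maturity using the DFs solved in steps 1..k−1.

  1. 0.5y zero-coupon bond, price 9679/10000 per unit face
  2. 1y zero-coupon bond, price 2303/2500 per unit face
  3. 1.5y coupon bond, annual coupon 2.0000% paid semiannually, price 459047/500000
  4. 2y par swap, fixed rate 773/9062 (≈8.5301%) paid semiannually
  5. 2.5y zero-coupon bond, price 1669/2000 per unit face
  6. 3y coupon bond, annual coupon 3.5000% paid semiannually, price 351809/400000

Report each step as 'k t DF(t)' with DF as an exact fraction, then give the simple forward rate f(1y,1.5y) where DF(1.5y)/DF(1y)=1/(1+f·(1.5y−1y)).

1 1/2 9679/10000
2 1 2303/2500
3 3/2 8903/10000
4 2 4227/5000
5 5/2 1669/2000
6 3 7877/10000
f(1y,1.5y) = ((2303/2500)/(8903/10000) − 1)/(1/2) = 618/8903 ≈ 6.9415%

step 1 [0.5y] zero: DF = P = 9679/10000 ≈ 0.967900
step 2 [1y] zero: DF = P = 2303/2500 ≈ 0.921200
step 3 [1.5y] bond c/2=1/100: DF=(459047/500000 − 1/100·(0.967900+0.921200))/(1+1/100) = 8903/10000 ≈ 0.890300
step 4 [2y] swap r/2=773/18124: DF=(1 − 773/18124·(0.967900+0.921200+0.890300))/(1+773/18124) = 4227/5000 ≈ 0.845400
step 5 [2.5y] zero: DF = P = 1669/2000 ≈ 0.834500
step 6 [3y] bond c/2=7/400: DF=(351809/400000 − 7/400·(0.967900+0.921200+0.890300+0.845400+0.834500))/(1+7/400) = 7877/10000 ≈ 0.787700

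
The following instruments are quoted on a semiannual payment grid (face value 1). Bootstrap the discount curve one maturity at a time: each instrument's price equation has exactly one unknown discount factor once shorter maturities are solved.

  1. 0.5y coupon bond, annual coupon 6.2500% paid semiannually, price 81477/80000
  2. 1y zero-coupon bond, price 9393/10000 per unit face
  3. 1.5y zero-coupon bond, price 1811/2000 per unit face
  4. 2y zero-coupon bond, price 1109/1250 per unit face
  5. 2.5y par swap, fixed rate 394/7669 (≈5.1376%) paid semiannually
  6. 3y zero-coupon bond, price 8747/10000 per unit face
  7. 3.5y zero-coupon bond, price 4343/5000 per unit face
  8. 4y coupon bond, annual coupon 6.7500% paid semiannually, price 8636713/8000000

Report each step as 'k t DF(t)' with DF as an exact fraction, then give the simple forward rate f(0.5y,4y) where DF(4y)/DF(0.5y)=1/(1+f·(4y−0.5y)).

step 1 [0.5y] bond c/2=1/32: DF=(81477/80000 − 1/32·(0))/(1+1/32) = 2469/2500 ≈ 0.987600
step 2 [1y] zero: DF = P = 9393/10000 ≈ 0.939300
step 3 [1.5y] zero: DF = P = 1811/2000 ≈ 0.905500
step 4 [2y] zero: DF = P = 1109/1250 ≈ 0.887200
step 5 [2.5y] swap r/2=197/7669: DF=(1 − 197/7669·(0.987600+0.939300+0.905500+0.887200))/(1+197/7669) = 4409/5000 ≈ 0.881800
step 6 [3y] zero: DF = P = 8747/10000 ≈ 0.874700
step 7 [3.5y] zero: DF = P = 4343/5000 ≈ 0.868600
step 8 [4y] bond c/2=27/800: DF=(8636713/8000000 − 27/800·(0.987600+0.939300+0.905500+0.887200+0.881800+0.874700+0.868600))/(1+27/800) = 2093/2500 ≈ 0.837200

1 1/2 2469/2500
2 1 9393/10000
3 3/2 1811/2000
4 2 1109/1250
5 5/2 4409/5000
6 3 8747/10000
7 7/2 4343/5000
8 4 2093/2500
f(0.5y,4y) = ((2469/2500)/(2093/2500) − 1)/(7/2) = 752/14651 ≈ 5.1328%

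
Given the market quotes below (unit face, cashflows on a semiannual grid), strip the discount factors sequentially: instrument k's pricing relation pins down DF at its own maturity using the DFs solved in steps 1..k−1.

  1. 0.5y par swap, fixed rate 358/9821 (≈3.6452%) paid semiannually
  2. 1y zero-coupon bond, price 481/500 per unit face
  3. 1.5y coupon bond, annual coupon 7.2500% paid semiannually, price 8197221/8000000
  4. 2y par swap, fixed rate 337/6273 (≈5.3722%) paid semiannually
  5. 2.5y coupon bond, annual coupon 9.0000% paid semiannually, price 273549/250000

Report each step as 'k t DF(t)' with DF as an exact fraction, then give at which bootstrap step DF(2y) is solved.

1 1/2 9821/10000
2 1 481/500
3 3/2 1151/1250
4 2 8989/10000
5 5/2 177/200
DF(2y) is solved at step 4

step 1 [0.5y] swap r/2=179/9821: DF=(1 − 179/9821·(0))/(1+179/9821) = 9821/10000 ≈ 0.982100
step 2 [1y] zero: DF = P = 481/500 ≈ 0.962000
step 3 [1.5y] bond c/2=29/800: DF=(8197221/8000000 − 29/800·(0.982100+0.962000))/(1+29/800) = 1151/1250 ≈ 0.920800
step 4 [2y] swap r/2=337/12546: DF=(1 − 337/12546·(0.982100+0.962000+0.920800))/(1+337/12546) = 8989/10000 ≈ 0.898900
step 5 [2.5y] bond c/2=9/200: DF=(273549/250000 − 9/200·(0.982100+0.962000+0.920800+0.898900))/(1+9/200) = 177/200 ≈ 0.885000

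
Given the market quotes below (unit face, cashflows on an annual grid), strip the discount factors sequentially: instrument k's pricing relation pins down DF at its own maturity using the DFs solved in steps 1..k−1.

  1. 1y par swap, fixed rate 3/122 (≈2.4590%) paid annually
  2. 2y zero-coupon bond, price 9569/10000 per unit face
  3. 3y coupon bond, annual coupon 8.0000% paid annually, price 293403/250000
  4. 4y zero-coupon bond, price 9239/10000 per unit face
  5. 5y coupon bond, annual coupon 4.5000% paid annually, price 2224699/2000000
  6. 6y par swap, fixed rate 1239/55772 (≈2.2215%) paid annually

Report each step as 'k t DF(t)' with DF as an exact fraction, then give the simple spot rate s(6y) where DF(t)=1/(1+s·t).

step 1 [1y] swap r/1=3/122: DF=(1 − 3/122·(0))/(1+3/122) = 122/125 ≈ 0.976000
step 2 [2y] zero: DF = P = 9569/10000 ≈ 0.956900
step 3 [3y] bond c/1=2/25: DF=(293403/250000 − 2/25·(0.976000+0.956900))/(1+2/25) = 1887/2000 ≈ 0.943500
step 4 [4y] zero: DF = P = 9239/10000 ≈ 0.923900
step 5 [5y] bond c/1=9/200: DF=(2224699/2000000 − 9/200·(0.976000+0.956900+0.943500+0.923900))/(1+9/200) = 563/625 ≈ 0.900800
step 6 [6y] swap r/1=1239/55772: DF=(1 − 1239/55772·(0.976000+0.956900+0.943500+0.923900+0.900800))/(1+1239/55772) = 8761/10000 ≈ 0.876100

1 1 122/125
2 2 9569/10000
3 3 1887/2000
4 4 9239/10000
5 5 563/625
6 6 8761/10000
s(6y) = (1/(8761/10000) − 1)/(6) = 413/17522 ≈ 2.3570%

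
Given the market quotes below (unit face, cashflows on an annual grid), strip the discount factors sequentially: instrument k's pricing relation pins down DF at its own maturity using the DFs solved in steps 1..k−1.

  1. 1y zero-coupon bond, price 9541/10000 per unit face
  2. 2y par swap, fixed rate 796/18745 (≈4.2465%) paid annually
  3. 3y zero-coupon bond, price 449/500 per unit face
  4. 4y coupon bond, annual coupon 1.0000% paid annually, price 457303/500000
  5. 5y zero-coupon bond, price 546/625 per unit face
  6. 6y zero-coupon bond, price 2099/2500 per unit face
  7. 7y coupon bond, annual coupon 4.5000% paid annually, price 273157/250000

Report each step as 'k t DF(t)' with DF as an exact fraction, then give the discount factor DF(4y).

1 1 9541/10000
2 2 2301/2500
3 3 449/500
4 4 8781/10000
5 5 546/625
6 6 2099/2500
7 7 4073/5000
DF(4y) = 8781/10000 ≈ 0.878100

step 1 [1y] zero: DF = P = 9541/10000 ≈ 0.954100
step 2 [2y] swap r/1=796/18745: DF=(1 − 796/18745·(0.954100))/(1+796/18745) = 2301/2500 ≈ 0.920400
step 3 [3y] zero: DF = P = 449/500 ≈ 0.898000
step 4 [4y] bond c/1=1/100: DF=(457303/500000 − 1/100·(0.954100+0.920400+0.898000))/(1+1/100) = 8781/10000 ≈ 0.878100
step 5 [5y] zero: DF = P = 546/625 ≈ 0.873600
step 6 [6y] zero: DF = P = 2099/2500 ≈ 0.839600
step 7 [7y] bond c/1=9/200: DF=(273157/250000 − 9/200·(0.954100+0.920400+0.898000+0.878100+0.873600+0.839600))/(1+9/200) = 4073/5000 ≈ 0.814600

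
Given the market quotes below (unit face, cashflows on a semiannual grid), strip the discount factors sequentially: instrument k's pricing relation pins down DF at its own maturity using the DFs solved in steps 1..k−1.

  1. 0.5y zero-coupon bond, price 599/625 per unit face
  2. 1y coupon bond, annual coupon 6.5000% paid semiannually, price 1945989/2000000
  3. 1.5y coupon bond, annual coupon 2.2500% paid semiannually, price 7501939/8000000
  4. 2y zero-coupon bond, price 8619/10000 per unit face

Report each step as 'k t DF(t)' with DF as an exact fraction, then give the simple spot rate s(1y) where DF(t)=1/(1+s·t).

1 1/2 599/625
2 1 4561/5000
3 3/2 1813/2000
4 2 8619/10000
s(1y) = (1/(4561/5000) − 1)/(1) = 439/4561 ≈ 9.6251%

step 1 [0.5y] zero: DF = P = 599/625 ≈ 0.958400
step 2 [1y] bond c/2=13/400: DF=(1945989/2000000 − 13/400·(0.958400))/(1+13/400) = 4561/5000 ≈ 0.912200
step 3 [1.5y] bond c/2=9/800: DF=(7501939/8000000 − 9/800·(0.958400+0.912200))/(1+9/800) = 1813/2000 ≈ 0.906500
step 4 [2y] zero: DF = P = 8619/10000 ≈ 0.861900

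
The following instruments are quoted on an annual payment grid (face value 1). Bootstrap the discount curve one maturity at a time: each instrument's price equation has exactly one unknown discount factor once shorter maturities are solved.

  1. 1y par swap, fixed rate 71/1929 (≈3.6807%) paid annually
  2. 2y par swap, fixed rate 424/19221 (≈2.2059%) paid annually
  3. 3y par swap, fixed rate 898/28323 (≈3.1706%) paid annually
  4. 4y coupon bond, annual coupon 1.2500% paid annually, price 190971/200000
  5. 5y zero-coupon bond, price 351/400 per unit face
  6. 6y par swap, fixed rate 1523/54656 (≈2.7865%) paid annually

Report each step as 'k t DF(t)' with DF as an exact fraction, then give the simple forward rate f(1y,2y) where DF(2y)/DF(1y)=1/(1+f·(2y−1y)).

1 1 1929/2000
2 2 1197/1250
3 3 4551/5000
4 4 9081/10000
5 5 351/400
6 6 8477/10000
f(1y,2y) = ((1929/2000)/(1197/1250) − 1)/(1) = 23/3192 ≈ 0.7206%

step 1 [1y] swap r/1=71/1929: DF=(1 − 71/1929·(0))/(1+71/1929) = 1929/2000 ≈ 0.964500
step 2 [2y] swap r/1=424/19221: DF=(1 − 424/19221·(0.964500))/(1+424/19221) = 1197/1250 ≈ 0.957600
step 3 [3y] swap r/1=898/28323: DF=(1 − 898/28323·(0.964500+0.957600))/(1+898/28323) = 4551/5000 ≈ 0.910200
step 4 [4y] bond c/1=1/80: DF=(190971/200000 − 1/80·(0.964500+0.957600+0.910200))/(1+1/80) = 9081/10000 ≈ 0.908100
step 5 [5y] zero: DF = P = 351/400 ≈ 0.877500
step 6 [6y] swap r/1=1523/54656: DF=(1 − 1523/54656·(0.964500+0.957600+0.910200+0.908100+0.877500))/(1+1523/54656) = 8477/10000 ≈ 0.847700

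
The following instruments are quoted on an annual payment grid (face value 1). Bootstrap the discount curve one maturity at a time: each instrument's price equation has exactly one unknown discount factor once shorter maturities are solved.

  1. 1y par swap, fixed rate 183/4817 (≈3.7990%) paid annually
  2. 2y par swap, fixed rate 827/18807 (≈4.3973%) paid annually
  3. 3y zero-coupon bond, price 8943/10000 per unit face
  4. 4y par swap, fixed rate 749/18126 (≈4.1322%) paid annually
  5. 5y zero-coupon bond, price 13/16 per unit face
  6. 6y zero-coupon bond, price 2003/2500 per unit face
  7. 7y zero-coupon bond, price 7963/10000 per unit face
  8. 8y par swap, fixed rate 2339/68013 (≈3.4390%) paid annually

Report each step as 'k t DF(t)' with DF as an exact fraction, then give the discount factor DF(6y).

1 1 4817/5000
2 2 9173/10000
3 3 8943/10000
4 4 4251/5000
5 5 13/16
6 6 2003/2500
7 7 7963/10000
8 8 7661/10000
DF(6y) = 2003/2500 ≈ 0.801200

step 1 [1y] swap r/1=183/4817: DF=(1 − 183/4817·(0))/(1+183/4817) = 4817/5000 ≈ 0.963400
step 2 [2y] swap r/1=827/18807: DF=(1 − 827/18807·(0.963400))/(1+827/18807) = 9173/10000 ≈ 0.917300
step 3 [3y] zero: DF = P = 8943/10000 ≈ 0.894300
step 4 [4y] swap r/1=749/18126: DF=(1 − 749/18126·(0.963400+0.917300+0.894300))/(1+749/18126) = 4251/5000 ≈ 0.850200
step 5 [5y] zero: DF = P = 13/16 ≈ 0.812500
step 6 [6y] zero: DF = P = 2003/2500 ≈ 0.801200
step 7 [7y] zero: DF = P = 7963/10000 ≈ 0.796300
step 8 [8y] swap r/1=2339/68013: DF=(1 − 2339/68013·(0.963400+0.917300+0.894300+0.850200+0.812500+0.801200+0.796300))/(1+2339/68013) = 7661/10000 ≈ 0.766100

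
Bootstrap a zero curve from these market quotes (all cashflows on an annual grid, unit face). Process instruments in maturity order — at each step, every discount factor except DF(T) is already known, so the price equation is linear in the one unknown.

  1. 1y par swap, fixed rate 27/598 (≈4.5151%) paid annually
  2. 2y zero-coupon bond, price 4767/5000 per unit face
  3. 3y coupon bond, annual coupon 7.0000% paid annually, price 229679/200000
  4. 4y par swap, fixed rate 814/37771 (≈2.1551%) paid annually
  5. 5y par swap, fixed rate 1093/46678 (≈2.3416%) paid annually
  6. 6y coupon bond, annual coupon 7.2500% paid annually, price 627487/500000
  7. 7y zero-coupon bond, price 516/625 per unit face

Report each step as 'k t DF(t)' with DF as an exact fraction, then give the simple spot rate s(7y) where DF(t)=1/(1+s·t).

1 1 598/625
2 2 4767/5000
3 3 9483/10000
4 4 4593/5000
5 5 8907/10000
6 6 4273/5000
7 7 516/625
s(7y) = (1/(516/625) − 1)/(7) = 109/3612 ≈ 3.0177%

step 1 [1y] swap r/1=27/598: DF=(1 − 27/598·(0))/(1+27/598) = 598/625 ≈ 0.956800
step 2 [2y] zero: DF = P = 4767/5000 ≈ 0.953400
step 3 [3y] bond c/1=7/100: DF=(229679/200000 − 7/100·(0.956800+0.953400))/(1+7/100) = 9483/10000 ≈ 0.948300
step 4 [4y] swap r/1=814/37771: DF=(1 − 814/37771·(0.956800+0.953400+0.948300))/(1+814/37771) = 4593/5000 ≈ 0.918600
step 5 [5y] swap r/1=1093/46678: DF=(1 − 1093/46678·(0.956800+0.953400+0.948300+0.918600))/(1+1093/46678) = 8907/10000 ≈ 0.890700
step 6 [6y] bond c/1=29/400: DF=(627487/500000 − 29/400·(0.956800+0.953400+0.948300+0.918600+0.890700))/(1+29/400) = 4273/5000 ≈ 0.854600
step 7 [7y] zero: DF = P = 516/625 ≈ 0.825600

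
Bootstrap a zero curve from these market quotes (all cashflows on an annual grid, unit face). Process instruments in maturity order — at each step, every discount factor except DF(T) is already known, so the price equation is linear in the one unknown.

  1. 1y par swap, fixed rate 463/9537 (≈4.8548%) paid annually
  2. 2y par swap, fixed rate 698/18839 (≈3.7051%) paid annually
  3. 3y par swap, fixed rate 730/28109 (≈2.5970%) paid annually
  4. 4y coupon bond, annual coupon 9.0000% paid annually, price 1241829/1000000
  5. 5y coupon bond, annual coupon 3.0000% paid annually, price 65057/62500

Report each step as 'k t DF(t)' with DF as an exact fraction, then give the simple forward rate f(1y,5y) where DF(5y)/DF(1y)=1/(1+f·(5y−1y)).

step 1 [1y] swap r/1=463/9537: DF=(1 − 463/9537·(0))/(1+463/9537) = 9537/10000 ≈ 0.953700
step 2 [2y] swap r/1=698/18839: DF=(1 − 698/18839·(0.953700))/(1+698/18839) = 4651/5000 ≈ 0.930200
step 3 [3y] swap r/1=730/28109: DF=(1 − 730/28109·(0.953700+0.930200))/(1+730/28109) = 927/1000 ≈ 0.927000
step 4 [4y] bond c/1=9/100: DF=(1241829/1000000 − 9/100·(0.953700+0.930200+0.927000))/(1+9/100) = 567/625 ≈ 0.907200
step 5 [5y] bond c/1=3/100: DF=(65057/62500 − 3/100·(0.953700+0.930200+0.927000+0.907200))/(1+3/100) = 9023/10000 ≈ 0.902300

1 1 9537/10000
2 2 4651/5000
3 3 927/1000
4 4 567/625
5 5 9023/10000
f(1y,5y) = ((9537/10000)/(9023/10000) − 1)/(4) = 257/18046 ≈ 1.4241%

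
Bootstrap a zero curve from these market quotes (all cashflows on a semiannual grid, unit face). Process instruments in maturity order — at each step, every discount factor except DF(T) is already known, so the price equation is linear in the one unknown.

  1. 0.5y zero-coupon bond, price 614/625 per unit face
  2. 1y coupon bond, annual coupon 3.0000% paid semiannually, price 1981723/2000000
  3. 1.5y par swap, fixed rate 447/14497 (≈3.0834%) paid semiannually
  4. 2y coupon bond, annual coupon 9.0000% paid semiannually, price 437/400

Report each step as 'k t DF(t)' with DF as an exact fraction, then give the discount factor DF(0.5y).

step 1 [0.5y] zero: DF = P = 614/625 ≈ 0.982400
step 2 [1y] bond c/2=3/200: DF=(1981723/2000000 − 3/200·(0.982400))/(1+3/200) = 9617/10000 ≈ 0.961700
step 3 [1.5y] swap r/2=447/28994: DF=(1 − 447/28994·(0.982400+0.961700))/(1+447/28994) = 9553/10000 ≈ 0.955300
step 4 [2y] bond c/2=9/200: DF=(437/400 − 9/200·(0.982400+0.961700+0.955300))/(1+9/200) = 4603/5000 ≈ 0.920600

1 1/2 614/625
2 1 9617/10000
3 3/2 9553/10000
4 2 4603/5000
DF(0.5y) = 614/625 ≈ 0.982400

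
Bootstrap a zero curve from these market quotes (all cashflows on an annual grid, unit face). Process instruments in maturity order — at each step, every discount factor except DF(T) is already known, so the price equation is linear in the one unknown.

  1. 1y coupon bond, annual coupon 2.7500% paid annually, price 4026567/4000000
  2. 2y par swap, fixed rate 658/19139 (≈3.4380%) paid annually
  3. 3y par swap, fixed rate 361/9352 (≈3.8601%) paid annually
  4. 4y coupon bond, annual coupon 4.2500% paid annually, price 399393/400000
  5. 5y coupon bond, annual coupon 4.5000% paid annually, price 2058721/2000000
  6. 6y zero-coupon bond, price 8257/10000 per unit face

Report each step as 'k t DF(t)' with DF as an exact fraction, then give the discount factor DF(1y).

1 1 9797/10000
2 2 4671/5000
3 3 8917/10000
4 4 4217/5000
5 5 8279/10000
6 6 8257/10000
DF(1y) = 9797/10000 ≈ 0.979700

step 1 [1y] bond c/1=11/400: DF=(4026567/4000000 − 11/400·(0))/(1+11/400) = 9797/10000 ≈ 0.979700
step 2 [2y] swap r/1=658/19139: DF=(1 − 658/19139·(0.979700))/(1+658/19139) = 4671/5000 ≈ 0.934200
step 3 [3y] swap r/1=361/9352: DF=(1 − 361/9352·(0.979700+0.934200))/(1+361/9352) = 8917/10000 ≈ 0.891700
step 4 [4y] bond c/1=17/400: DF=(399393/400000 − 17/400·(0.979700+0.934200+0.891700))/(1+17/400) = 4217/5000 ≈ 0.843400
step 5 [5y] bond c/1=9/200: DF=(2058721/2000000 − 9/200·(0.979700+0.934200+0.891700+0.843400))/(1+9/200) = 8279/10000 ≈ 0.827900
step 6 [6y] zero: DF = P = 8257/10000 ≈ 0.825700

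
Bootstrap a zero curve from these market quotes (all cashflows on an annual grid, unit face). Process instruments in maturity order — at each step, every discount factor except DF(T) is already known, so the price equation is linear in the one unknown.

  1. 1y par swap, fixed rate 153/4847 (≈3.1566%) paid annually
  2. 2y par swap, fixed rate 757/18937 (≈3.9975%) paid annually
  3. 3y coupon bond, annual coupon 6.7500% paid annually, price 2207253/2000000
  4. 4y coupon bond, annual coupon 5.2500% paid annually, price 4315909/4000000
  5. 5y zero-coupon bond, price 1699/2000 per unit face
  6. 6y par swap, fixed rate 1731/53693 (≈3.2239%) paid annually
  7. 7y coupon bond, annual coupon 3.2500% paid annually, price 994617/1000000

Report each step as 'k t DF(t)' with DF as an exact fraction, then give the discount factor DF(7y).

step 1 [1y] swap r/1=153/4847: DF=(1 − 153/4847·(0))/(1+153/4847) = 4847/5000 ≈ 0.969400
step 2 [2y] swap r/1=757/18937: DF=(1 − 757/18937·(0.969400))/(1+757/18937) = 9243/10000 ≈ 0.924300
step 3 [3y] bond c/1=27/400: DF=(2207253/2000000 − 27/400·(0.969400+0.924300))/(1+27/400) = 9141/10000 ≈ 0.914100
step 4 [4y] bond c/1=21/400: DF=(4315909/4000000 − 21/400·(0.969400+0.924300+0.914100))/(1+21/400) = 8851/10000 ≈ 0.885100
step 5 [5y] zero: DF = P = 1699/2000 ≈ 0.849500
step 6 [6y] swap r/1=1731/53693: DF=(1 − 1731/53693·(0.969400+0.924300+0.914100+0.885100+0.849500))/(1+1731/53693) = 8269/10000 ≈ 0.826900
step 7 [7y] bond c/1=13/400: DF=(994617/1000000 − 13/400·(0.969400+0.924300+0.914100+0.885100+0.849500+0.826900))/(1+13/400) = 7943/10000 ≈ 0.794300

1 1 4847/5000
2 2 9243/10000
3 3 9141/10000
4 4 8851/10000
5 5 1699/2000
6 6 8269/10000
7 7 7943/10000
DF(7y) = 7943/10000 ≈ 0.794300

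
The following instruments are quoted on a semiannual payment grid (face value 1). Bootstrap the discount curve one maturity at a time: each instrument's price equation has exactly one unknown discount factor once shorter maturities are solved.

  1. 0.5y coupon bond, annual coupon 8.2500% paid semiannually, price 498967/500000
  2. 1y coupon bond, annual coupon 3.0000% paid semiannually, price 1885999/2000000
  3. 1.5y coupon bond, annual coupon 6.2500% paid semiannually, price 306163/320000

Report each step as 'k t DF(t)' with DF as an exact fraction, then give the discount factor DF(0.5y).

step 1 [0.5y] bond c/2=33/800: DF=(498967/500000 − 33/800·(0))/(1+33/800) = 599/625 ≈ 0.958400
step 2 [1y] bond c/2=3/200: DF=(1885999/2000000 − 3/200·(0.958400))/(1+3/200) = 9149/10000 ≈ 0.914900
step 3 [1.5y] bond c/2=1/32: DF=(306163/320000 − 1/32·(0.958400+0.914900))/(1+1/32) = 871/1000 ≈ 0.871000

1 1/2 599/625
2 1 9149/10000
3 3/2 871/1000
DF(0.5y) = 599/625 ≈ 0.958400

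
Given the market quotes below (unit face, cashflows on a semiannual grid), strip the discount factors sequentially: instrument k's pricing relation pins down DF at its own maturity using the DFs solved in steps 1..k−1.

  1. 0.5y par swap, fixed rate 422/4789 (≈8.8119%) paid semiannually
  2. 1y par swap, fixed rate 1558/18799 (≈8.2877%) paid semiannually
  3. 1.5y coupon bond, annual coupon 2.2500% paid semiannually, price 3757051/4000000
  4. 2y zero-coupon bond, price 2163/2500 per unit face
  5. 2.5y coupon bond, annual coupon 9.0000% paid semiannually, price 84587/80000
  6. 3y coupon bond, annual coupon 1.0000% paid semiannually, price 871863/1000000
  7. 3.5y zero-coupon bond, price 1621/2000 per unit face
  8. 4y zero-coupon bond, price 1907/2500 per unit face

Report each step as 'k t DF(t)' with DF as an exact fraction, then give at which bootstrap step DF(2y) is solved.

step 1 [0.5y] swap r/2=211/4789: DF=(1 − 211/4789·(0))/(1+211/4789) = 4789/5000 ≈ 0.957800
step 2 [1y] swap r/2=779/18799: DF=(1 − 779/18799·(0.957800))/(1+779/18799) = 9221/10000 ≈ 0.922100
step 3 [1.5y] bond c/2=9/800: DF=(3757051/4000000 − 9/800·(0.957800+0.922100))/(1+9/800) = 9079/10000 ≈ 0.907900
step 4 [2y] zero: DF = P = 2163/2500 ≈ 0.865200
step 5 [2.5y] bond c/2=9/200: DF=(84587/80000 − 9/200·(0.957800+0.922100+0.907900+0.865200))/(1+9/200) = 1709/2000 ≈ 0.854500
step 6 [3y] bond c/2=1/200: DF=(871863/1000000 − 1/200·(0.957800+0.922100+0.907900+0.865200+0.854500))/(1+1/200) = 8451/10000 ≈ 0.845100
step 7 [3.5y] zero: DF = P = 1621/2000 ≈ 0.810500
step 8 [4y] zero: DF = P = 1907/2500 ≈ 0.762800

1 1/2 4789/5000
2 1 9221/10000
3 3/2 9079/10000
4 2 2163/2500
5 5/2 1709/2000
6 3 8451/10000
7 7/2 1621/2000
8 4 1907/2500
DF(2y) is solved at step 4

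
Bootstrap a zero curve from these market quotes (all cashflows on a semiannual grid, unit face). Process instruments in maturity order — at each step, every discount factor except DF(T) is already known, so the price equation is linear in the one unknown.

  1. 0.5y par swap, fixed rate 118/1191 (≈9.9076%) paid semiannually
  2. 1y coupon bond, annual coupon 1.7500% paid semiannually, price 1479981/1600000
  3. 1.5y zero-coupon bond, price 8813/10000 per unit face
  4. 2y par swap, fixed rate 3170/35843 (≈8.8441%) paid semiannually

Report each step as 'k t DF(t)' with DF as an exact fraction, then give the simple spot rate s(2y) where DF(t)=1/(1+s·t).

step 1 [0.5y] swap r/2=59/1191: DF=(1 − 59/1191·(0))/(1+59/1191) = 1191/1250 ≈ 0.952800
step 2 [1y] bond c/2=7/800: DF=(1479981/1600000 − 7/800·(0.952800))/(1+7/800) = 9087/10000 ≈ 0.908700
step 3 [1.5y] zero: DF = P = 8813/10000 ≈ 0.881300
step 4 [2y] swap r/2=1585/35843: DF=(1 − 1585/35843·(0.952800+0.908700+0.881300))/(1+1585/35843) = 1683/2000 ≈ 0.841500

1 1/2 1191/1250
2 1 9087/10000
3 3/2 8813/10000
4 2 1683/2000
s(2y) = (1/(1683/2000) − 1)/(2) = 317/3366 ≈ 9.4177%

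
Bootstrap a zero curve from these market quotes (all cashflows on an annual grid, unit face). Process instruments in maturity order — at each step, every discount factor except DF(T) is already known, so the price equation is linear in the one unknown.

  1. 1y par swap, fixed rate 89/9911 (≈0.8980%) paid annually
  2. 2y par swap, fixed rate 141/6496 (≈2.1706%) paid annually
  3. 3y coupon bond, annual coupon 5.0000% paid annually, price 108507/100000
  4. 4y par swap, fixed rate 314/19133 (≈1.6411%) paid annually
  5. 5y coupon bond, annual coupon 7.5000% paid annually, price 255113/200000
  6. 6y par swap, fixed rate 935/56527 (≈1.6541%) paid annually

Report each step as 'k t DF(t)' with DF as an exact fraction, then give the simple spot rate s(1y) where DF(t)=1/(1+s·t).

step 1 [1y] swap r/1=89/9911: DF=(1 − 89/9911·(0))/(1+89/9911) = 9911/10000 ≈ 0.991100
step 2 [2y] swap r/1=141/6496: DF=(1 − 141/6496·(0.991100))/(1+141/6496) = 9577/10000 ≈ 0.957700
step 3 [3y] bond c/1=1/20: DF=(108507/100000 − 1/20·(0.991100+0.957700))/(1+1/20) = 4703/5000 ≈ 0.940600
step 4 [4y] swap r/1=314/19133: DF=(1 − 314/19133·(0.991100+0.957700+0.940600))/(1+314/19133) = 2343/2500 ≈ 0.937200
step 5 [5y] bond c/1=3/40: DF=(255113/200000 − 3/40·(0.991100+0.957700+0.940600+0.937200))/(1+3/40) = 2299/2500 ≈ 0.919600
step 6 [6y] swap r/1=935/56527: DF=(1 − 935/56527·(0.991100+0.957700+0.940600+0.937200+0.919600))/(1+935/56527) = 1813/2000 ≈ 0.906500

1 1 9911/10000
2 2 9577/10000
3 3 4703/5000
4 4 2343/2500
5 5 2299/2500
6 6 1813/2000
s(1y) = (1/(9911/10000) − 1)/(1) = 89/9911 ≈ 0.8980%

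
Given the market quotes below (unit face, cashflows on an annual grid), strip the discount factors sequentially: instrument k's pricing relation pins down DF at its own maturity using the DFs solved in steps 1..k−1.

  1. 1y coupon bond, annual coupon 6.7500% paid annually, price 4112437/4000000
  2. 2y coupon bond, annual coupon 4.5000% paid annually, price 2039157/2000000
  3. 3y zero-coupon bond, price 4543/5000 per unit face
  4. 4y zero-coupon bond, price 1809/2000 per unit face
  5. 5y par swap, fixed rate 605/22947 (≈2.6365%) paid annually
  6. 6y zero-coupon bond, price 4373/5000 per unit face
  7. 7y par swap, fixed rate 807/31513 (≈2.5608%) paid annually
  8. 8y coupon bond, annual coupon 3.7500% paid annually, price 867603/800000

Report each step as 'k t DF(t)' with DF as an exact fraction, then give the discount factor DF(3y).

step 1 [1y] bond c/1=27/400: DF=(4112437/4000000 − 27/400·(0))/(1+27/400) = 9631/10000 ≈ 0.963100
step 2 [2y] bond c/1=9/200: DF=(2039157/2000000 − 9/200·(0.963100))/(1+9/200) = 4671/5000 ≈ 0.934200
step 3 [3y] zero: DF = P = 4543/5000 ≈ 0.908600
step 4 [4y] zero: DF = P = 1809/2000 ≈ 0.904500
step 5 [5y] swap r/1=605/22947: DF=(1 − 605/22947·(0.963100+0.934200+0.908600+0.904500))/(1+605/22947) = 879/1000 ≈ 0.879000
step 6 [6y] zero: DF = P = 4373/5000 ≈ 0.874600
step 7 [7y] swap r/1=807/31513: DF=(1 − 807/31513·(0.963100+0.934200+0.908600+0.904500+0.879000+0.874600))/(1+807/31513) = 4193/5000 ≈ 0.838600
step 8 [8y] bond c/1=3/80: DF=(867603/800000 − 3/80·(0.963100+0.934200+0.908600+0.904500+0.879000+0.874600+0.838600))/(1+3/80) = 327/400 ≈ 0.817500

1 1 9631/10000
2 2 4671/5000
3 3 4543/5000
4 4 1809/2000
5 5 879/1000
6 6 4373/5000
7 7 4193/5000
8 8 327/400
DF(3y) = 4543/5000 ≈ 0.908600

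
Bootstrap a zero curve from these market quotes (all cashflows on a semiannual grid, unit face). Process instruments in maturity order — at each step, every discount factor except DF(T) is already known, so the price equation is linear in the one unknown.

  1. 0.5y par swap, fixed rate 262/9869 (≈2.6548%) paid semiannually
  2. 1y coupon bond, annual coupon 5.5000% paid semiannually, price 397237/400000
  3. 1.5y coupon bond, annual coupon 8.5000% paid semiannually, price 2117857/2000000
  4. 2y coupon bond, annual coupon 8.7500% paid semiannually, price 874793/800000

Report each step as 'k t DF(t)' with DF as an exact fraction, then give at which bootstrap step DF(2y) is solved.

step 1 [0.5y] swap r/2=131/9869: DF=(1 − 131/9869·(0))/(1+131/9869) = 9869/10000 ≈ 0.986900
step 2 [1y] bond c/2=11/400: DF=(397237/400000 − 11/400·(0.986900))/(1+11/400) = 9401/10000 ≈ 0.940100
step 3 [1.5y] bond c/2=17/400: DF=(2117857/2000000 − 17/400·(0.986900+0.940100))/(1+17/400) = 2343/2500 ≈ 0.937200
step 4 [2y] bond c/2=7/160: DF=(874793/800000 − 7/160·(0.986900+0.940100+0.937200))/(1+7/160) = 2319/2500 ≈ 0.927600

1 1/2 9869/10000
2 1 9401/10000
3 3/2 2343/2500
4 2 2319/2500
DF(2y) is solved at step 4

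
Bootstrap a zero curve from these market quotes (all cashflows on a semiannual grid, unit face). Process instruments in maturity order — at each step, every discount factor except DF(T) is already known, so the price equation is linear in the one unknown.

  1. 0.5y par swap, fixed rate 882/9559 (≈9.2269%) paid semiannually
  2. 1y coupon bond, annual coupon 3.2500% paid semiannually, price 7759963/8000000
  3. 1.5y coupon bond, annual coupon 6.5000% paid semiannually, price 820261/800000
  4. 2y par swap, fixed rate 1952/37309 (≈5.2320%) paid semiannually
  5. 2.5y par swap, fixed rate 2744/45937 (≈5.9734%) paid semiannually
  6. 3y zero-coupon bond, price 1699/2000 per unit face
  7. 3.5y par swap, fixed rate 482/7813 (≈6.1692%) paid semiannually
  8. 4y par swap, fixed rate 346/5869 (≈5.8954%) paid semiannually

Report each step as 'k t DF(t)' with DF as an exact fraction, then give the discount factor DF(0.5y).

step 1 [0.5y] swap r/2=441/9559: DF=(1 − 441/9559·(0))/(1+441/9559) = 9559/10000 ≈ 0.955900
step 2 [1y] bond c/2=13/800: DF=(7759963/8000000 − 13/800·(0.955900))/(1+13/800) = 587/625 ≈ 0.939200
step 3 [1.5y] bond c/2=13/400: DF=(820261/800000 − 13/400·(0.955900+0.939200))/(1+13/400) = 4667/5000 ≈ 0.933400
step 4 [2y] swap r/2=976/37309: DF=(1 − 976/37309·(0.955900+0.939200+0.933400))/(1+976/37309) = 564/625 ≈ 0.902400
step 5 [2.5y] swap r/2=1372/45937: DF=(1 − 1372/45937·(0.955900+0.939200+0.933400+0.902400))/(1+1372/45937) = 2157/2500 ≈ 0.862800
step 6 [3y] zero: DF = P = 1699/2000 ≈ 0.849500
step 7 [3.5y] swap r/2=241/7813: DF=(1 − 241/7813·(0.955900+0.939200+0.933400+0.902400+0.862800+0.849500))/(1+241/7813) = 1009/1250 ≈ 0.807200
step 8 [4y] swap r/2=173/5869: DF=(1 − 173/5869·(0.955900+0.939200+0.933400+0.902400+0.862800+0.849500+0.807200))/(1+173/5869) = 1981/2500 ≈ 0.792400

1 1/2 9559/10000
2 1 587/625
3 3/2 4667/5000
4 2 564/625
5 5/2 2157/2500
6 3 1699/2000
7 7/2 1009/1250
8 4 1981/2500
DF(0.5y) = 9559/10000 ≈ 0.955900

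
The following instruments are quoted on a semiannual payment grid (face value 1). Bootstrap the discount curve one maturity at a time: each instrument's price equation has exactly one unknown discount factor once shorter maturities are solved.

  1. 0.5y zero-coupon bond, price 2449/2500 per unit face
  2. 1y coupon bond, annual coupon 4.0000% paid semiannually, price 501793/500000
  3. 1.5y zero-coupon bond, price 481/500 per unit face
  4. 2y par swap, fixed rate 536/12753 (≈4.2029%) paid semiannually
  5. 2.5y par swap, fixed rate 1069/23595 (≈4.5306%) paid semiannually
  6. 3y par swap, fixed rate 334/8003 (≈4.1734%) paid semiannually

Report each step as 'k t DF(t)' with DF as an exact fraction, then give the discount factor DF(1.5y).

1 1/2 2449/2500
2 1 9647/10000
3 3/2 481/500
4 2 2299/2500
5 5/2 8931/10000
6 3 8831/10000
DF(1.5y) = 481/500 ≈ 0.962000

step 1 [0.5y] zero: DF = P = 2449/2500 ≈ 0.979600
step 2 [1y] bond c/2=1/50: DF=(501793/500000 − 1/50·(0.979600))/(1+1/50) = 9647/10000 ≈ 0.964700
step 3 [1.5y] zero: DF = P = 481/500 ≈ 0.962000
step 4 [2y] swap r/2=268/12753: DF=(1 − 268/12753·(0.979600+0.964700+0.962000))/(1+268/12753) = 2299/2500 ≈ 0.919600
step 5 [2.5y] swap r/2=1069/47190: DF=(1 − 1069/47190·(0.979600+0.964700+0.962000+0.919600))/(1+1069/47190) = 8931/10000 ≈ 0.893100
step 6 [3y] swap r/2=167/8003: DF=(1 − 167/8003·(0.979600+0.964700+0.962000+0.919600+0.893100))/(1+167/8003) = 8831/10000 ≈ 0.883100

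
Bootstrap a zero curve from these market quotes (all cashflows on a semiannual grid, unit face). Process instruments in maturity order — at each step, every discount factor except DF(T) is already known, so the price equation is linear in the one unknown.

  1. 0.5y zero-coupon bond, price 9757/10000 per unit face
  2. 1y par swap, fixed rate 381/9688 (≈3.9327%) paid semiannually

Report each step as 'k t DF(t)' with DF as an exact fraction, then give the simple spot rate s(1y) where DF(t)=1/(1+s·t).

step 1 [0.5y] zero: DF = P = 9757/10000 ≈ 0.975700
step 2 [1y] swap r/2=381/19376: DF=(1 − 381/19376·(0.975700))/(1+381/19376) = 9619/10000 ≈ 0.961900

1 1/2 9757/10000
2 1 9619/10000
s(1y) = (1/(9619/10000) − 1)/(1) = 381/9619 ≈ 3.9609%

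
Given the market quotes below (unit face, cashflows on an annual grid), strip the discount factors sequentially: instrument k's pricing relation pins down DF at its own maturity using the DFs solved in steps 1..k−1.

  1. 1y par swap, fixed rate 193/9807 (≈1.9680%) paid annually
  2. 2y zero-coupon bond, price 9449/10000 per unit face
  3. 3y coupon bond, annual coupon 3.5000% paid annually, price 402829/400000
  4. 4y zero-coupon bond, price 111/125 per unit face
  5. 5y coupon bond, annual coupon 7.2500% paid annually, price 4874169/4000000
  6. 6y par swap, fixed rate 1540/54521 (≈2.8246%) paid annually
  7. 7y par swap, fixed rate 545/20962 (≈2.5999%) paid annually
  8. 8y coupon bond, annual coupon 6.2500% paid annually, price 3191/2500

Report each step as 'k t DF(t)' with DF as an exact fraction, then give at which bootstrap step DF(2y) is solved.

1 1 9807/10000
2 2 9449/10000
3 3 9079/10000
4 4 111/125
5 5 4423/5000
6 6 423/500
7 7 1673/2000
8 8 4157/5000
DF(2y) is solved at step 2

step 1 [1y] swap r/1=193/9807: DF=(1 − 193/9807·(0))/(1+193/9807) = 9807/10000 ≈ 0.980700
step 2 [2y] zero: DF = P = 9449/10000 ≈ 0.944900
step 3 [3y] bond c/1=7/200: DF=(402829/400000 − 7/200·(0.980700+0.944900))/(1+7/200) = 9079/10000 ≈ 0.907900
step 4 [4y] zero: DF = P = 111/125 ≈ 0.888000
step 5 [5y] bond c/1=29/400: DF=(4874169/4000000 − 29/400·(0.980700+0.944900+0.907900+0.888000))/(1+29/400) = 4423/5000 ≈ 0.884600
step 6 [6y] swap r/1=1540/54521: DF=(1 − 1540/54521·(0.980700+0.944900+0.907900+0.888000+0.884600))/(1+1540/54521) = 423/500 ≈ 0.846000
step 7 [7y] swap r/1=545/20962: DF=(1 − 545/20962·(0.980700+0.944900+0.907900+0.888000+0.884600+0.846000))/(1+545/20962) = 1673/2000 ≈ 0.836500
step 8 [8y] bond c/1=1/16: DF=(3191/2500 − 1/16·(0.980700+0.944900+0.907900+0.888000+0.884600+0.846000+0.836500))/(1+1/16) = 4157/5000 ≈ 0.831400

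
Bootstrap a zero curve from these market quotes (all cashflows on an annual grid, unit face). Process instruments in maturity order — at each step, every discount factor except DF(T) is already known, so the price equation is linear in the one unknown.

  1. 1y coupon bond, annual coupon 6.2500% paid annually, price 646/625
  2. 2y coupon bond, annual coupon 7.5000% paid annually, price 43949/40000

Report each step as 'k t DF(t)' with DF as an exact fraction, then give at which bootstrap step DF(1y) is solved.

1 1 608/625
2 2 4771/5000
DF(1y) is solved at step 1

step 1 [1y] bond c/1=1/16: DF=(646/625 − 1/16·(0))/(1+1/16) = 608/625 ≈ 0.972800
step 2 [2y] bond c/1=3/40: DF=(43949/40000 − 3/40·(0.972800))/(1+3/40) = 4771/5000 ≈ 0.954200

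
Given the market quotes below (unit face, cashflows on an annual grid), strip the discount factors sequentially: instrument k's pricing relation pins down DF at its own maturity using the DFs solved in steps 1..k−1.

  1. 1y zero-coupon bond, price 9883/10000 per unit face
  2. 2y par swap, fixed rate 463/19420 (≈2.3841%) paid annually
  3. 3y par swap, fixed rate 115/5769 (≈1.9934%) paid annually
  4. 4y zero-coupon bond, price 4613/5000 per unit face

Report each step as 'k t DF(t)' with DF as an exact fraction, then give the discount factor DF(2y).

1 1 9883/10000
2 2 9537/10000
3 3 377/400
4 4 4613/5000
DF(2y) = 9537/10000 ≈ 0.953700

step 1 [1y] zero: DF = P = 9883/10000 ≈ 0.988300
step 2 [2y] swap r/1=463/19420: DF=(1 − 463/19420·(0.988300))/(1+463/19420) = 9537/10000 ≈ 0.953700
step 3 [3y] swap r/1=115/5769: DF=(1 − 115/5769·(0.988300+0.953700))/(1+115/5769) = 377/400 ≈ 0.942500
step 4 [4y] zero: DF = P = 4613/5000 ≈ 0.922600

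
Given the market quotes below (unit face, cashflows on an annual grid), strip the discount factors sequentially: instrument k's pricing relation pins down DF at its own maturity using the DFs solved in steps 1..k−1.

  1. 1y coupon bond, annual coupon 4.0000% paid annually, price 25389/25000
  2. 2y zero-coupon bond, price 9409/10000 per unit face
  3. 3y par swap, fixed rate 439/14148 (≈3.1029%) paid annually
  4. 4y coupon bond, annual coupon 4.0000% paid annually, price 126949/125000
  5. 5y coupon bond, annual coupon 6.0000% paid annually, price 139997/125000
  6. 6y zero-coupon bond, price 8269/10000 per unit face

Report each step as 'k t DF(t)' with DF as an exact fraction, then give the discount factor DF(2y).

step 1 [1y] bond c/1=1/25: DF=(25389/25000 − 1/25·(0))/(1+1/25) = 1953/2000 ≈ 0.976500
step 2 [2y] zero: DF = P = 9409/10000 ≈ 0.940900
step 3 [3y] swap r/1=439/14148: DF=(1 − 439/14148·(0.976500+0.940900))/(1+439/14148) = 4561/5000 ≈ 0.912200
step 4 [4y] bond c/1=1/25: DF=(126949/125000 − 1/25·(0.976500+0.940900+0.912200))/(1+1/25) = 8677/10000 ≈ 0.867700
step 5 [5y] bond c/1=3/50: DF=(139997/125000 − 3/50·(0.976500+0.940900+0.912200+0.867700))/(1+3/50) = 8473/10000 ≈ 0.847300
step 6 [6y] zero: DF = P = 8269/10000 ≈ 0.826900

1 1 1953/2000
2 2 9409/10000
3 3 4561/5000
4 4 8677/10000
5 5 8473/10000
6 6 8269/10000
DF(2y) = 9409/10000 ≈ 0.940900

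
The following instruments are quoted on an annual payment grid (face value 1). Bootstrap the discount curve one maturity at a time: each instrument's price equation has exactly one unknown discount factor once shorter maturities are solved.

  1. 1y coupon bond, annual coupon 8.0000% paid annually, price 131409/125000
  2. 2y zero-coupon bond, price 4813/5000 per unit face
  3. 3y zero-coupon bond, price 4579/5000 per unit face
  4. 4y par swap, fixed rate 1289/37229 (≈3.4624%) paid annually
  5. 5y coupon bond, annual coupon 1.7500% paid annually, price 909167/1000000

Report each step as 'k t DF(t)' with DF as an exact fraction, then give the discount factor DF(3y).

step 1 [1y] bond c/1=2/25: DF=(131409/125000 − 2/25·(0))/(1+2/25) = 4867/5000 ≈ 0.973400
step 2 [2y] zero: DF = P = 4813/5000 ≈ 0.962600
step 3 [3y] zero: DF = P = 4579/5000 ≈ 0.915800
step 4 [4y] swap r/1=1289/37229: DF=(1 − 1289/37229·(0.973400+0.962600+0.915800))/(1+1289/37229) = 8711/10000 ≈ 0.871100
step 5 [5y] bond c/1=7/400: DF=(909167/1000000 − 7/400·(0.973400+0.962600+0.915800+0.871100))/(1+7/400) = 1659/2000 ≈ 0.829500

1 1 4867/5000
2 2 4813/5000
3 3 4579/5000
4 4 8711/10000
5 5 1659/2000
DF(3y) = 4579/5000 ≈ 0.915800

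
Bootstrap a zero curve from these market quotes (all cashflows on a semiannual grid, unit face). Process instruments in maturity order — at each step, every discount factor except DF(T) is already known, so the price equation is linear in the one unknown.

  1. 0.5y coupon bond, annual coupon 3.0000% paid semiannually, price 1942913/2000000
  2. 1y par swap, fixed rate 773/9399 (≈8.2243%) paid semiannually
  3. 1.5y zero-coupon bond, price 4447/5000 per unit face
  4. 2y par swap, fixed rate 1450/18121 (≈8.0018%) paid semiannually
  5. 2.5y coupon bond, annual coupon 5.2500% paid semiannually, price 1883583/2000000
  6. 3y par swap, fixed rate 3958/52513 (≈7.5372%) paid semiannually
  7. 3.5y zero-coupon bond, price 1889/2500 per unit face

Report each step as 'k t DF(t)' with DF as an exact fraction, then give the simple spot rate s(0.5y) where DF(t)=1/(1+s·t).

1 1/2 9571/10000
2 1 9227/10000
3 3/2 4447/5000
4 2 171/200
5 5/2 33/40
6 3 8021/10000
7 7/2 1889/2500
s(0.5y) = (1/(9571/10000) − 1)/(1/2) = 858/9571 ≈ 8.9646%

step 1 [0.5y] bond c/2=3/200: DF=(1942913/2000000 − 3/200·(0))/(1+3/200) = 9571/10000 ≈ 0.957100
step 2 [1y] swap r/2=773/18798: DF=(1 − 773/18798·(0.957100))/(1+773/18798) = 9227/10000 ≈ 0.922700
step 3 [1.5y] zero: DF = P = 4447/5000 ≈ 0.889400
step 4 [2y] swap r/2=725/18121: DF=(1 − 725/18121·(0.957100+0.922700+0.889400))/(1+725/18121) = 171/200 ≈ 0.855000
step 5 [2.5y] bond c/2=21/800: DF=(1883583/2000000 − 21/800·(0.957100+0.922700+0.889400+0.855000))/(1+21/800) = 33/40 ≈ 0.825000
step 6 [3y] swap r/2=1979/52513: DF=(1 − 1979/52513·(0.957100+0.922700+0.889400+0.855000+0.825000))/(1+1979/52513) = 8021/10000 ≈ 0.802100
step 7 [3.5y] zero: DF = P = 1889/2500 ≈ 0.755600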